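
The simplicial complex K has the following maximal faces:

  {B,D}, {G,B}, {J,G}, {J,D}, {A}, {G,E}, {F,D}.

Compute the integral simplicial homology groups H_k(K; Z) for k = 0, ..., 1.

Order the vertices as A < B < D < E < F < G < J. Listing each simplex with vertices in this order, K has dimension 1 with simplices:

  0-simplices (7): A, B, D, E, F, G, J
  1-simplices (6): BD, BG, DF, DJ, EG, GJ

giving chain groups C_0 ≅ Z^7, C_1 ≅ Z^6.

Boundary ∂_1: C_1 → C_0 sends each edge [p,q] (with p < q) to q − p. For instance
  ∂GJ = J − G.
This gives a 7×6 integer matrix of rank 5; reducing to Smith normal form yields diagonal entries (1,1,1,1,1).

Reading off H_k = ker ∂_k / im ∂_{k+1}:

  H_0: rank C_0 − rank ∂_1 = 7 − 5 = 2, and the invariant factors of ∂_1 are all 1, so H_0 ≅ Z^2.
  H_1: rank ker ∂_1 − rank ∂_2 = (6 − 5) − 0 = 1, and there is no ∂_2, so H_1 ≅ Z.

As a check, the Euler characteristic is 7 − 6 = 1, which agrees with 2 − 1 = 1.

H_0 ≅ Z^2,  H_1 ≅ Z.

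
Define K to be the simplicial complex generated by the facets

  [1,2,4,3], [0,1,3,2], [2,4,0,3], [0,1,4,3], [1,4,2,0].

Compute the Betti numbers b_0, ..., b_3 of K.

b_0 = 1, b_1 = 0, b_2 = 0, b_3 = 1.

Order the vertices as 0 < 1 < 2 < 3 < 4. Listing each simplex with vertices in this order, K has dimension 3 with simplices:

  0-simplices (5): [0], [1], [2], [3], [4]
  1-simplices (10): [0,1], [0,2], [0,3], [0,4], [1,2], [1,3], [1,4], [2,3], [2,4], [3,4]
  2-simplices (10): [0,1,2], [0,1,3], [0,1,4], [0,2,3], [0,2,4], [0,3,4], [1,2,3], [1,2,4], [1,3,4], [2,3,4]
  3-simplices (5): [0,1,2,3], [0,1,2,4], [0,1,3,4], [0,2,3,4], [1,2,3,4]

so the chain groups are C_0 ≅ Z^5, C_1 ≅ Z^10, C_2 ≅ Z^10, C_3 ≅ Z^5.

Boundary ∂_1: C_1 → C_0 sends each edge [p,q] (with p < q) to q − p. For instance
  ∂[1,3] = [3] − [1].
The 5×10 boundary matrix has rank 4 and Smith normal form diag(1,1,1,1).

∂_2: C_2 → C_1 maps a triangle to the signed sum of its edges. For instance
  ∂[0,2,3] = [2,3] − [0,3] + [0,2],
  ∂[1,2,4] = [2,4] − [1,4] + [1,2].
The 10×10 boundary matrix has rank 6 and Smith normal form diag(1,1,1,1,1,1).

The boundary map ∂_3: C_3 → C_2 sends each 3-simplex σ to the alternating sum Σ_i (−1)^i (σ with its i-th vertex removed). For instance
  ∂[0,1,3,4] = [1,3,4] − [0,3,4] + [0,1,4] − [0,1,3],
  ∂[0,1,2,3] = [1,2,3] − [0,2,3] + [0,1,3] − [0,1,2].
The 10×5 boundary matrix has rank 4 and Smith normal form diag(1,1,1,1).

From H_k ≅ ker(∂_k) / im(∂_{k+1}) we obtain:

  H_0: rank C_0 − rank ∂_1 = 5 − 4 = 1, and the invariant factors of ∂_1 are all 1, so H_0 = Z.
  H_1: rank ker ∂_1 − rank ∂_2 = (10 − 4) − 6 = 0, and the invariant factors of ∂_2 are all 1, so H_1 = 0.
  H_2: rank ker ∂_2 − rank ∂_3 = (10 − 6) − 4 = 0, and the invariant factors of ∂_3 are all 1, so H_2 = 0.
  H_3: rank ker ∂_3 − rank ∂_4 = (5 − 4) − 0 = 1, and there is no ∂_4, so H_3 = Z.

(K is a triangulation of the 3-sphere S^3.)

Hence the Betti numbers are b_0 = 1, b_1 = 0, b_2 = 0, b_3 = 1.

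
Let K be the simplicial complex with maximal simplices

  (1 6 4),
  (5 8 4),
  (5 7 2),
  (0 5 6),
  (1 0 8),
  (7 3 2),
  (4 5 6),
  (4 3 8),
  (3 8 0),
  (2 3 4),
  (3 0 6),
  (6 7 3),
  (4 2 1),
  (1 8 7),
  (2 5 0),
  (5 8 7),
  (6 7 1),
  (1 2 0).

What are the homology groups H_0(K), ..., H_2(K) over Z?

H_0 ≅ Z,  H_1 ≅ Z^2,  H_2 ≅ Z.

Take the total order 0 < 1 < 2 < 3 < 4 < 5 < 6 < 7 < 8 on the vertex set. Then K (dimension 2) consists of the simplices:

  0-simplices (9): [0], [1], [2], [3], [4], [5], [6], [7], [8]
  1-simplices (27): (27 of them)
  2-simplices (18): [0,1,2], [0,1,8], [0,2,5], [0,3,6], [0,3,8], [0,5,6], [1,2,4], [1,4,6], [1,6,7], [1,7,8], [2,3,4], [2,3,7], [2,5,7], [3,4,8], [3,6,7], [4,5,6], [4,5,8], [5,7,8]

giving chain groups C_0 ≅ Z^9, C_1 ≅ Z^27, C_2 ≅ Z^18.

The boundary map ∂_1: C_1 → C_0 maps an edge to its endpoints' difference, ∂[p,q] = q − p. For instance
  ∂[4,8] = [8] − [4].
The resulting 9×27 matrix has rank 8, and its Smith normal form has invariant factors (1,1,1,1,1,1,1,1).

The boundary map ∂_2: C_2 → C_1 maps a triangle to the signed sum of its edges. For instance
  ∂[4,5,8] = [5,8] − [4,8] + [4,5],
  ∂[0,5,6] = [5,6] − [0,6] + [0,5].
The 27×18 boundary matrix has rank 17 and Smith normal form diag(1,1,1,1,1,1,1,1,1,1,1,1,1,1,1,1,1).

Reading off H_k = ker ∂_k / im ∂_{k+1}:

  H_0: rank C_0 − rank ∂_1 = 9 − 8 = 1, and the invariant factors of ∂_1 are all 1, so H_0 ≅ Z.
  H_1: rank ker ∂_1 − rank ∂_2 = (27 − 8) − 17 = 2, and the invariant factors of ∂_2 are all 1, so H_1 ≅ Z^2.
  H_2: rank ker ∂_2 − rank ∂_3 = (18 − 17) − 0 = 1, and there is no ∂_3, so H_2 ≅ Z.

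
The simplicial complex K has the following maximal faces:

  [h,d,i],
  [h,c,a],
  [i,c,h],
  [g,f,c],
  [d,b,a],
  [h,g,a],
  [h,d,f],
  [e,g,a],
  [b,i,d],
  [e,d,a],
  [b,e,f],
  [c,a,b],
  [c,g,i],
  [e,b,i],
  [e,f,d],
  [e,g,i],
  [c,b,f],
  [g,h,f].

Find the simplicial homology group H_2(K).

H_2 = 0.

Fix the vertex order a < b < c < d < e < f < g < h < i and write every simplex with vertices in increasing order. Then dim K = 2 and the simplices of K are:

  0-simplices (9): a, b, c, d, e, f, g, h, i
  1-simplices (27): ab, ac, ad, ae, ag, ah, bc, bd, be, bf, bi, cf, cg, ch, ci, de, df, dh, di, ef, eg, ei, fg, fh, gh, gi, hi
  2-simplices (18): abc, abd, ach, ade, aeg, agh, bcf, bdi, bef, bei, cfg, cgi, chi, def, dfh, dhi, egi, fgh

giving chain groups C_0 ≅ Z^9, C_1 ≅ Z^27, C_2 ≅ Z^18.

∂_1: C_1 → C_0 is given by ∂[p,q] = [q] − [p]. For instance
  ∂bf = f − b.
The resulting 9×27 matrix has rank 8, and its Smith normal form has invariant factors (1,1,1,1,1,1,1,1).

Boundary ∂_2: C_2 → C_1 maps a triangle to the signed sum of its edges. For instance
  ∂bei = ei − bi + be,
  ∂ade = de − ae + ad.
As a 27×18 matrix over Z this has rank 18, with invariant factors (1,1,1,1,1,1,1,1,1,1,1,1,1,1,1,1,1,2).

Computing H_k = (kernel of ∂_k) / (image of ∂_{k+1}):

  H_2: rank ker ∂_2 − rank ∂_3 = (18 − 18) − 0 = 0, and there is no ∂_3, so H_2 = 0.

(K is a triangulation of the Klein bottle.)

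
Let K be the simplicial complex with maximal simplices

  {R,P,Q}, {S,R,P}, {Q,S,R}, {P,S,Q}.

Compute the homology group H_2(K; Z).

H_2 ≅ Z.

Fix the vertex order P < Q < R < S and write every simplex with vertices in increasing order. Then dim K = 2 and the simplices of K are:

  0-simplices (4): P, Q, R, S
  1-simplices (6): PQ, PR, PS, QR, QS, RS
  2-simplices (4): PQR, PQS, PRS, QRS

Hence C_0 ≅ Z^4, C_1 ≅ Z^6, C_2 ≅ Z^4.

The boundary map ∂_1: C_1 → C_0 is given by ∂[p,q] = [q] − [p].
The resulting 4×6 matrix has rank 3, and its Smith normal form has invariant factors (1,1,1).

The boundary map ∂_2: C_2 → C_1 maps a triangle to the signed sum of its edges. For instance
  ∂PRS = RS − PS + PR,
  ∂PQS = QS − PS + PQ.
The resulting 6×4 matrix has rank 3, and its Smith normal form has invariant factors (1,1,1).

Now H_k = ker ∂_k / im ∂_{k+1}, so:

  H_2: rank ker ∂_2 − rank ∂_3 = (4 − 3) − 0 = 1, and there is no ∂_3, so H_2 ≅ Z.

(K is a triangulation of the 2-sphere S^2.)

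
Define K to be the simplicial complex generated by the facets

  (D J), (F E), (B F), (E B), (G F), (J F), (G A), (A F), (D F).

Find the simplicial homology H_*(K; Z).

H_0 ≅ Z,  H_1 ≅ Z^3.

We work with the vertex ordering A < B < D < E < F < G < J. The simplices of K, each written with vertices in increasing order, are:

  0-simplices (7): A, B, D, E, F, G, J
  1-simplices (9): AF, AG, BE, BF, DF, DJ, EF, FG, FJ

giving chain groups C_0 ≅ Z^7, C_1 ≅ Z^9.

The boundary map ∂_1: C_1 → C_0 sends each edge [p,q] (with p < q) to q − p. For instance
  ∂DF = F − D.
As a 7×9 matrix over Z this has rank 6, with invariant factors (1,1,1,1,1,1).

Computing H_k = (kernel of ∂_k) / (image of ∂_{k+1}):

  H_0: rank C_0 − rank ∂_1 = 7 − 6 = 1, and the invariant factors of ∂_1 are all 1, so H_0 = Z.
  H_1: rank ker ∂_1 − rank ∂_2 = (9 − 6) − 0 = 3, and there is no ∂_2, so H_1 = Z^3.

(K is a triangulation of a wedge of 3 circles.)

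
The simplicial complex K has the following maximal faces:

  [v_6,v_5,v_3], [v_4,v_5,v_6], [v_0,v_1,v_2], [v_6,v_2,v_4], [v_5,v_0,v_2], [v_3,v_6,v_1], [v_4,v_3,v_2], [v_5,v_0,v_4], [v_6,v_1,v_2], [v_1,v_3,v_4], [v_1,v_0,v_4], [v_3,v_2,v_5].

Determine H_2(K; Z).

Fix the vertex order v_0 < v_1 < v_2 < v_3 < v_4 < v_5 < v_6 and write every simplex with vertices in increasing order. Then dim K = 2 and the simplices of K are:

  0-simplices (7): [v_0], [v_1], [v_2], [v_3], [v_4], [v_5], [v_6]
  1-simplices (18): (18 of them)
  2-simplices (12): (12 of them)

so the chain groups are C_0 ≅ Z^7, C_1 ≅ Z^18, C_2 ≅ Z^12.

The boundary map ∂_1: C_1 → C_0 maps an edge to its endpoints' difference, ∂[p,q] = q − p. For instance
  ∂[v_1,v_4] = [v_4] − [v_1].
The 7×18 boundary matrix has rank 6 and Smith normal form diag(1,1,1,1,1,1).

∂_2: C_2 → C_1 acts by ∂[p,q,r] = [q,r] − [p,r] + [p,q]. For instance
  ∂[v_0,v_2,v_5] = [v_2,v_5] − [v_0,v_5] + [v_0,v_2],
  ∂[v_0,v_1,v_4] = [v_1,v_4] − [v_0,v_4] + [v_0,v_1].
This gives a 18×12 integer matrix of rank 12; reducing to Smith normal form yields diagonal entries (1,1,1,1,1,1,1,1,1,1,1,2).

Now H_k = ker ∂_k / im ∂_{k+1}, so:

  H_2: rank ker ∂_2 − rank ∂_3 = (12 − 12) − 0 = 0, and there is no ∂_3, so H_2 = 0.

(K is a triangulation of the real projective plane RP^2.)

H_2 = 0.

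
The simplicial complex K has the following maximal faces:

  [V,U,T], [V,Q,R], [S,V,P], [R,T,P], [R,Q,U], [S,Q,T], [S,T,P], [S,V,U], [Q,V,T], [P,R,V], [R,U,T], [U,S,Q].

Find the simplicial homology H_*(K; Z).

H_0 = Z,  H_1 = Z/2,  H_2 = 0.

Fix the vertex order P < Q < R < S < T < U < V and write every simplex with vertices in increasing order. Then dim K = 2 and the simplices of K are:

  0-simplices (7): P, Q, R, S, T, U, V
  1-simplices (18): PR, PS, PT, PV, QR, QS, QT, QU, QV, RT, RU, RV, ST, SU, SV, TU, TV, UV
  2-simplices (12): PRT, PRV, PST, PSV, QRU, QRV, QST, QSU, QTV, RTU, SUV, TUV

giving chain groups C_0 ≅ Z^7, C_1 ≅ Z^18, C_2 ≅ Z^12.

∂_1: C_1 → C_0 is given by ∂[p,q] = [q] − [p]. For instance
  ∂PS = S − P.
As a 7×18 matrix over Z this has rank 6, with invariant factors (1,1,1,1,1,1).

∂_2: C_2 → C_1 sends each 2-simplex [p,q,r] to [q,r] − [p,r] + [p,q]. For instance
  ∂QST = ST − QT + QS,
  ∂PRV = RV − PV + PR.
As a 18×12 matrix over Z this has rank 12, with invariant factors (1,1,1,1,1,1,1,1,1,1,1,2).

Computing H_k = (kernel of ∂_k) / (image of ∂_{k+1}):

  H_0: rank C_0 − rank ∂_1 = 7 − 6 = 1, and the invariant factors of ∂_1 are all 1, so H_0 ≅ Z.
  H_1: rank ker ∂_1 − rank ∂_2 = (18 − 6) − 12 = 0, and ∂_2 has invariant factor 2 > 1, so H_1 ≅ Z/2.
  H_2: rank ker ∂_2 − rank ∂_3 = (12 − 12) − 0 = 0, and there is no ∂_3, so H_2 ≅ 0.

(K is a triangulation of the real projective plane RP^2.)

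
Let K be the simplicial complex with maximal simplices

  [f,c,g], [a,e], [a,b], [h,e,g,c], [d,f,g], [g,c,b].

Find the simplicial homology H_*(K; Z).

Order the vertices as a < b < c < d < e < f < g < h. Listing each simplex with vertices in this order, K has dimension 3 with simplices:

  0-simplices (8): a, b, c, d, e, f, g, h
  1-simplices (14): ab, ae, bc, bg, ce, cf, cg, ch, df, dg, eg, eh, fg, gh
  2-simplices (7): bcg, ceg, ceh, cfg, cgh, dfg, egh
  3-simplices (1): cegh

so the chain groups are C_0 ≅ Z^8, C_1 ≅ Z^14, C_2 ≅ Z^7, C_3 ≅ Z^1.

Boundary ∂_1: C_1 → C_0 is given by ∂[p,q] = [q] − [p]. For instance
  ∂ch = h − c.
As a 8×14 matrix over Z this has rank 7, with invariant factors (1,1,1,1,1,1,1).

The boundary map ∂_2: C_2 → C_1 maps a triangle to the signed sum of its edges. For instance
  ∂cfg = fg − cg + cf,
  ∂egh = gh − eh + eg.
This gives a 14×7 integer matrix of rank 6; reducing to Smith normal form yields diagonal entries (1,1,1,1,1,1).

Boundary ∂_3: C_3 → C_2 sends each 3-simplex σ to the alternating sum Σ_i (−1)^i (σ with its i-th vertex removed). For instance
  ∂cegh = egh − cgh + ceh − ceg.
The resulting 7×1 matrix has rank 1, and its Smith normal form has invariant factors (1).

From H_k ≅ ker(∂_k) / im(∂_{k+1}) we obtain:

  H_0: rank C_0 − rank ∂_1 = 8 − 7 = 1, and the invariant factors of ∂_1 are all 1, so H_0 ≅ Z.
  H_1: rank ker ∂_1 − rank ∂_2 = (14 − 7) − 6 = 1, and the invariant factors of ∂_2 are all 1, so H_1 ≅ Z.
  H_2: rank ker ∂_2 − rank ∂_3 = (7 − 6) − 1 = 0, and the invariant factors of ∂_3 are all 1, so H_2 ≅ 0.
  H_3: rank ker ∂_3 − rank ∂_4 = (1 − 1) − 0 = 0, and there is no ∂_4, so H_3 ≅ 0.

H_0 = Z,  H_1 = Z,  H_2 = 0,  H_3 = 0.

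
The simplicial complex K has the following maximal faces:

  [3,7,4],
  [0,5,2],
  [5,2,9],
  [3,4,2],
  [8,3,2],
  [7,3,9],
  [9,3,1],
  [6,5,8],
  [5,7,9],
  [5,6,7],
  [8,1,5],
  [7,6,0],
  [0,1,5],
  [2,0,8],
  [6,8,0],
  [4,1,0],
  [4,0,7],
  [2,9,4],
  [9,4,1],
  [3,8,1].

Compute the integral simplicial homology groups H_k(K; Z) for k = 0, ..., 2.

H_0 = Z,  H_1 = Z ⊕ Z/2,  H_2 = 0.

Fix the vertex order 0 < 1 < 2 < 3 < 4 < 5 < 6 < 7 < 8 < 9 and write every simplex with vertices in increasing order. Then dim K = 2 and the simplices of K are:

  0-simplices (10): [0], [1], [2], [3], [4], [5], [6], [7], [8], [9]
  1-simplices (30): (30 of them)
  2-simplices (20): (20 of them)

so the chain groups are C_0 ≅ Z^10, C_1 ≅ Z^30, C_2 ≅ Z^20.

The boundary map ∂_1: C_1 → C_0 maps an edge to its endpoints' difference, ∂[p,q] = q − p.
The 10×30 boundary matrix has rank 9 and Smith normal form diag(1,1,1,1,1,1,1,1,1).

Boundary ∂_2: C_2 → C_1 sends each 2-simplex [p,q,r] to [q,r] − [p,r] + [p,q]. For instance
  ∂[1,5,8] = [5,8] − [1,8] + [1,5],
  ∂[0,2,8] = [2,8] − [0,8] + [0,2].
The resulting 30×20 matrix has rank 20, and its Smith normal form has invariant factors (1,1,1,1,1,1,1,1,1,1,1,1,1,1,1,1,1,1,1,2).

From H_k ≅ ker(∂_k) / im(∂_{k+1}) we obtain:

  H_0: rank C_0 − rank ∂_1 = 10 − 9 = 1, and the invariant factors of ∂_1 are all 1, so H_0 ≅ Z.
  H_1: rank ker ∂_1 − rank ∂_2 = (30 − 9) − 20 = 1, and ∂_2 has invariant factor 2 > 1, so H_1 ≅ Z ⊕ Z/2.
  H_2: rank ker ∂_2 − rank ∂_3 = (20 − 20) − 0 = 0, and there is no ∂_3, so H_2 ≅ 0.

As a check, the Euler characteristic is 10 − 30 + 20 = 0, which agrees with 1 − 1 + 0 = 0.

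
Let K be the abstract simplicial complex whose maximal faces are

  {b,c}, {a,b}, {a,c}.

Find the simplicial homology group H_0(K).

H_0 = Z.

Fix the vertex order a < b < c and write every simplex with vertices in increasing order. Then dim K = 1 and the simplices of K are:

  0-simplices (3): a, b, c
  1-simplices (3): ab, ac, bc

so the chain groups are C_0 ≅ Z^3, C_1 ≅ Z^3.

Boundary ∂_1: C_1 → C_0 is given by ∂[p,q] = [q] − [p].
The 3×3 boundary matrix has rank 2 and Smith normal form diag(1,1).

Computing H_k = (kernel of ∂_k) / (image of ∂_{k+1}):

  H_0: rank C_0 − rank ∂_1 = 3 − 2 = 1, and the invariant factors of ∂_1 are all 1, so H_0 = Z.

(K is a triangulation of the circle S^1.)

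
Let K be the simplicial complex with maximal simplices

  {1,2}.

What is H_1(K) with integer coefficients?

K has 2 vertices, 1 edge.
rank ∂_1 = 1, rank ∂_2 = 0 ⇒ b_1 = 1 − 1 − 0 = 0. So H_1 ≅ 0.

H_1 = 0.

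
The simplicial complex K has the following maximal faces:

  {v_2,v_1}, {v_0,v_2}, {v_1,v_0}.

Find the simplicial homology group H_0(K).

We work with the vertex ordering v_0 < v_1 < v_2. The simplices of K, each written with vertices in increasing order, are:

  0-simplices (3): [v_0], [v_1], [v_2]
  1-simplices (3): [v_0,v_1], [v_0,v_2], [v_1,v_2]

so the chain groups are C_0 ≅ Z^3, C_1 ≅ Z^3.

Boundary ∂_1: C_1 → C_0 is given by ∂[p,q] = [q] − [p]. For instance
  ∂[v_1,v_2] = [v_2] − [v_1].
The 3×3 boundary matrix has rank 2 and Smith normal form diag(1,1).

Computing H_k = (kernel of ∂_k) / (image of ∂_{k+1}):

  H_0: rank C_0 − rank ∂_1 = 3 − 2 = 1, and the invariant factors of ∂_1 are all 1, so H_0 = Z.

H_0 = Z.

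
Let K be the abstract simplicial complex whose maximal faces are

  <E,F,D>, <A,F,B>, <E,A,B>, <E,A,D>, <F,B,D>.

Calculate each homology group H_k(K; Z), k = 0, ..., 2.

H_0 = Z,  H_1 = Z,  H_2 = 0.

We work with the vertex ordering A < B < D < E < F. The simplices of K, each written with vertices in increasing order, are:

  0-simplices (5): A, B, D, E, F
  1-simplices (10): AB, AD, AE, AF, BD, BE, BF, DE, DF, EF
  2-simplices (5): ABE, ABF, ADE, BDF, DEF

giving chain groups C_0 ≅ Z^5, C_1 ≅ Z^10, C_2 ≅ Z^5.

The boundary map ∂_1: C_1 → C_0 is given by ∂[p,q] = [q] − [p]. For instance
  ∂DE = E − D.
The 5×10 boundary matrix has rank 4 and Smith normal form diag(1,1,1,1).

The boundary map ∂_2: C_2 → C_1 maps a triangle to the signed sum of its edges. For instance
  ∂ABE = BE − AE + AB,
  ∂DEF = EF − DF + DE.
The resulting 10×5 matrix has rank 5, and its Smith normal form has invariant factors (1,1,1,1,1).

Reading off H_k = ker ∂_k / im ∂_{k+1}:

  H_0: rank C_0 − rank ∂_1 = 5 − 4 = 1, and the invariant factors of ∂_1 are all 1, so H_0 ≅ Z.
  H_1: rank ker ∂_1 − rank ∂_2 = (10 − 4) − 5 = 1, and the invariant factors of ∂_2 are all 1, so H_1 ≅ Z.
  H_2: rank ker ∂_2 − rank ∂_3 = (5 − 5) − 0 = 0, and there is no ∂_3, so H_2 ≅ 0.

(K is a triangulation of the Möbius band.)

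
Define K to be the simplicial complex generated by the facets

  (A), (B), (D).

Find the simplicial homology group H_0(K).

H_0 = Z^3.

Order the vertices as A < B < D. Listing each simplex with vertices in this order, K has dimension 0 with simplices:

  0-simplices (3): A, B, D

Hence C_0 ≅ Z^3.

From H_k ≅ ker(∂_k) / im(∂_{k+1}) we obtain:

  H_0: rank C_0 − rank ∂_1 = 3 − 0 = 3, and there is no ∂_1, so H_0 = Z^3.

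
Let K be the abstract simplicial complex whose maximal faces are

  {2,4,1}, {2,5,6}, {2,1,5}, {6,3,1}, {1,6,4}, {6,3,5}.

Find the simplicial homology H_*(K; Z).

Take the total order 1 < 2 < 3 < 4 < 5 < 6 on the vertex set. Then K (dimension 2) consists of the simplices:

  0-simplices (6): [1], [2], [3], [4], [5], [6]
  1-simplices (12): [1,2], [1,3], [1,4], [1,5], [1,6], [2,4], [2,5], [2,6], [3,5], [3,6], [4,6], [5,6]
  2-simplices (6): [1,2,4], [1,2,5], [1,3,6], [1,4,6], [2,5,6], [3,5,6]

giving chain groups C_0 ≅ Z^6, C_1 ≅ Z^12, C_2 ≅ Z^6.

Boundary ∂_1: C_1 → C_0 sends each edge [p,q] (with p < q) to q − p.
The 6×12 boundary matrix has rank 5 and Smith normal form diag(1,1,1,1,1).

Boundary ∂_2: C_2 → C_1 maps a triangle to the signed sum of its edges. For instance
  ∂[1,2,5] = [2,5] − [1,5] + [1,2],
  ∂[1,2,4] = [2,4] − [1,4] + [1,2].
As a 12×6 matrix over Z this has rank 6, with invariant factors (1,1,1,1,1,1).

Now H_k = ker ∂_k / im ∂_{k+1}, so:

  H_0: rank C_0 − rank ∂_1 = 6 − 5 = 1, and the invariant factors of ∂_1 are all 1, so H_0 ≅ Z.
  H_1: rank ker ∂_1 − rank ∂_2 = (12 − 5) − 6 = 1, and the invariant factors of ∂_2 are all 1, so H_1 ≅ Z.
  H_2: rank ker ∂_2 − rank ∂_3 = (6 − 6) − 0 = 0, and there is no ∂_3, so H_2 ≅ 0.

As a check, the Euler characteristic is 6 − 12 + 6 = 0, which agrees with 1 − 1 + 0 = 0.

H_0 = Z,  H_1 = Z,  H_2 = 0.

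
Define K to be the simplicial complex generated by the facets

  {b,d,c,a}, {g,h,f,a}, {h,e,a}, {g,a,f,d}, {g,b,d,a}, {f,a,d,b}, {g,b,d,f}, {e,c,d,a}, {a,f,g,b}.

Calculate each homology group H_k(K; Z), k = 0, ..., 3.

Fix the vertex order a < b < c < d < e < f < g < h and write every simplex with vertices in increasing order. Then dim K = 3 and the simplices of K are:

  0-simplices (8): a, b, c, d, e, f, g, h
  1-simplices (20): ab, ac, ad, ae, af, ag, ah, bc, bd, bf, bg, cd, ce, de, df, dg, eh, fg, fh, gh
  2-simplices (20): abc, abd, abf, abg, acd, ace, ade, adf, adg, aeh, afg, afh, agh, bcd, bdf, bdg, bfg, cde, dfg, fgh
  3-simplices (8): abcd, abdf, abdg, abfg, acde, adfg, afgh, bdfg

giving chain groups C_0 ≅ Z^8, C_1 ≅ Z^20, C_2 ≅ Z^20, C_3 ≅ Z^8.

The boundary map ∂_1: C_1 → C_0 is given by ∂[p,q] = [q] − [p].
As a 8×20 matrix over Z this has rank 7, with invariant factors (1,1,1,1,1,1,1).

∂_2: C_2 → C_1 acts by ∂[p,q,r] = [q,r] − [p,r] + [p,q]. For instance
  ∂bfg = fg − bg + bf,
  ∂adf = df − af + ad.
The resulting 20×20 matrix has rank 13, and its Smith normal form has invariant factors (1,1,1,1,1,1,1,1,1,1,1,1,1).

∂_3: C_3 → C_2 sends each 3-simplex σ to the alternating sum Σ_i (−1)^i (σ with its i-th vertex removed). For instance
  ∂adfg = dfg − afg + adg − adf,
  ∂afgh = fgh − agh + afh − afg.
This gives a 20×8 integer matrix of rank 7; reducing to Smith normal form yields diagonal entries (1,1,1,1,1,1,1).

Computing H_k = (kernel of ∂_k) / (image of ∂_{k+1}):

  H_0: rank C_0 − rank ∂_1 = 8 − 7 = 1, and the invariant factors of ∂_1 are all 1, so H_0 = Z.
  H_1: rank ker ∂_1 − rank ∂_2 = (20 − 7) − 13 = 0, and the invariant factors of ∂_2 are all 1, so H_1 = 0.
  H_2: rank ker ∂_2 − rank ∂_3 = (20 − 13) − 7 = 0, and the invariant factors of ∂_3 are all 1, so H_2 = 0.
  H_3: rank ker ∂_3 − rank ∂_4 = (8 − 7) − 0 = 1, and there is no ∂_4, so H_3 = Z.

H_0 = Z,  H_1 = 0,  H_2 = 0,  H_3 = Z.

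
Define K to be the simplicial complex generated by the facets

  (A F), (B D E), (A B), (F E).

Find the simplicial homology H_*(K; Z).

H_0 ≅ Z,  H_1 ≅ Z,  H_2 = 0.

Take the total order A < B < D < E < F on the vertex set. Then K (dimension 2) consists of the simplices:

  0-simplices (5): A, B, D, E, F
  1-simplices (6): AB, AF, BD, BE, DE, EF
  2-simplices (1): BDE

giving chain groups C_0 ≅ Z^5, C_1 ≅ Z^6, C_2 ≅ Z^1.

∂_1: C_1 → C_0 is given by ∂[p,q] = [q] − [p]. For instance
  ∂BE = E − B.
The 5×6 boundary matrix has rank 4 and Smith normal form diag(1,1,1,1).

∂_2: C_2 → C_1 maps a triangle to the signed sum of its edges. For instance
  ∂BDE = DE − BE + BD.
As a 6×1 matrix over Z this has rank 1, with invariant factors (1).

From H_k ≅ ker(∂_k) / im(∂_{k+1}) we obtain:

  H_0: rank C_0 − rank ∂_1 = 5 − 4 = 1, and the invariant factors of ∂_1 are all 1, so H_0 ≅ Z.
  H_1: rank ker ∂_1 − rank ∂_2 = (6 − 4) − 1 = 1, and the invariant factors of ∂_2 are all 1, so H_1 ≅ Z.
  H_2: rank ker ∂_2 − rank ∂_3 = (1 − 1) − 0 = 0, and there is no ∂_3, so H_2 ≅ 0.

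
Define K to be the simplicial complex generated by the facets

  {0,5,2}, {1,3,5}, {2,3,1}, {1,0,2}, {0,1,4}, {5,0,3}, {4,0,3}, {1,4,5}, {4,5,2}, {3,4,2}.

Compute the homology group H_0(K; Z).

Order the vertices as 0 < 1 < 2 < 3 < 4 < 5. Listing each simplex with vertices in this order, K has dimension 2 with simplices:

  0-simplices (6): [0], [1], [2], [3], [4], [5]
  1-simplices (15): [0,1], [0,2], [0,3], [0,4], [0,5], [1,2], [1,3], [1,4], [1,5], [2,3], [2,4], [2,5], [3,4], [3,5], [4,5]
  2-simplices (10): [0,1,2], [0,1,4], [0,2,5], [0,3,4], [0,3,5], [1,2,3], [1,3,5], [1,4,5], [2,3,4], [2,4,5]

so the chain groups are C_0 ≅ Z^6, C_1 ≅ Z^15, C_2 ≅ Z^10.

The boundary map ∂_1: C_1 → C_0 is given by ∂[p,q] = [q] − [p]. For instance
  ∂[1,2] = [2] − [1].
As a 6×15 matrix over Z this has rank 5, with invariant factors (1,1,1,1,1).

The boundary map ∂_2: C_2 → C_1 maps a triangle to the signed sum of its edges. For instance
  ∂[0,1,2] = [1,2] − [0,2] + [0,1],
  ∂[0,3,5] = [3,5] − [0,5] + [0,3].
The 15×10 boundary matrix has rank 10 and Smith normal form diag(1,1,1,1,1,1,1,1,1,2).

Reading off H_k = ker ∂_k / im ∂_{k+1}:

  H_0: rank C_0 − rank ∂_1 = 6 − 5 = 1, and the invariant factors of ∂_1 are all 1, so H_0 ≅ Z.

H_0 = Z.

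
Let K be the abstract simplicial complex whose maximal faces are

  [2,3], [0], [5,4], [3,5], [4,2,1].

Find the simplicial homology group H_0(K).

H_0 = Z^2.

We work with the vertex ordering 0 < 1 < 2 < 3 < 4 < 5. The simplices of K, each written with vertices in increasing order, are:

  0-simplices (6): [0], [1], [2], [3], [4], [5]
  1-simplices (6): [1,2], [1,4], [2,3], [2,4], [3,5], [4,5]
  2-simplices (1): [1,2,4]

Hence C_0 ≅ Z^6, C_1 ≅ Z^6, C_2 ≅ Z^1.

The boundary map ∂_1: C_1 → C_0 sends each edge [p,q] (with p < q) to q − p. For instance
  ∂[1,2] = [2] − [1].
The 6×6 boundary matrix has rank 4 and Smith normal form diag(1,1,1,1).

The boundary map ∂_2: C_2 → C_1 maps a triangle to the signed sum of its edges. For instance
  ∂[1,2,4] = [2,4] − [1,4] + [1,2].
The 6×1 boundary matrix has rank 1 and Smith normal form diag(1).

From H_k ≅ ker(∂_k) / im(∂_{k+1}) we obtain:

  H_0: rank C_0 − rank ∂_1 = 6 − 4 = 2, and the invariant factors of ∂_1 are all 1, so H_0 ≅ Z^2.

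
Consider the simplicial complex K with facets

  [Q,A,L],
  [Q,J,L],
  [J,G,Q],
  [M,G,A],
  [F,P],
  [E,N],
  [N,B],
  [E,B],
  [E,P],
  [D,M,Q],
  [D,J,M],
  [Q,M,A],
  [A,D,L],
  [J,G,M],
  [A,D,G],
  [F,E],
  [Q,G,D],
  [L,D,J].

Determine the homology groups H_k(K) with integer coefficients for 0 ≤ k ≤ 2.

H_0 = Z^2,  H_1 = Z^2 ⊕ Z/2Z,  H_2 = 0.

Fix the vertex order A < B < D < E < F < G < J < L < M < N < P < Q and write every simplex with vertices in increasing order. Then dim K = 2 and the simplices of K are:

  0-simplices (12): A, B, D, E, F, G, J, L, M, N, P, Q
  1-simplices (24): AD, AG, AL, AM, AQ, BE, BN, DG, DJ, DL, DM, DQ, EF, EN, EP, FP, GJ, GM, GQ, JL, JM, JQ, LQ, MQ
  2-simplices (12): ADG, ADL, AGM, ALQ, AMQ, DGQ, DJL, DJM, DMQ, GJM, GJQ, JLQ

Hence C_0 ≅ Z^12, C_1 ≅ Z^24, C_2 ≅ Z^12.

∂_1: C_1 → C_0 is given by ∂[p,q] = [q] − [p]. For instance
  ∂FP = P − F.
The 12×24 boundary matrix has rank 10 and Smith normal form diag(1,1,1,1,1,1,1,1,1,1).

The boundary map ∂_2: C_2 → C_1 maps a triangle to the signed sum of its edges. For instance
  ∂AGM = GM − AM + AG,
  ∂ADL = DL − AL + AD.
This gives a 24×12 integer matrix of rank 12; reducing to Smith normal form yields diagonal entries (1,1,1,1,1,1,1,1,1,1,1,2).

From H_k ≅ ker(∂_k) / im(∂_{k+1}) we obtain:

  H_0: rank C_0 − rank ∂_1 = 12 − 10 = 2, and the invariant factors of ∂_1 are all 1, so H_0 ≅ Z^2.
  H_1: rank ker ∂_1 − rank ∂_2 = (24 − 10) − 12 = 2, and ∂_2 has invariant factor 2 > 1, so H_1 ≅ Z^2 ⊕ Z/2Z.
  H_2: rank ker ∂_2 − rank ∂_3 = (12 − 12) − 0 = 0, and there is no ∂_3, so H_2 ≅ 0.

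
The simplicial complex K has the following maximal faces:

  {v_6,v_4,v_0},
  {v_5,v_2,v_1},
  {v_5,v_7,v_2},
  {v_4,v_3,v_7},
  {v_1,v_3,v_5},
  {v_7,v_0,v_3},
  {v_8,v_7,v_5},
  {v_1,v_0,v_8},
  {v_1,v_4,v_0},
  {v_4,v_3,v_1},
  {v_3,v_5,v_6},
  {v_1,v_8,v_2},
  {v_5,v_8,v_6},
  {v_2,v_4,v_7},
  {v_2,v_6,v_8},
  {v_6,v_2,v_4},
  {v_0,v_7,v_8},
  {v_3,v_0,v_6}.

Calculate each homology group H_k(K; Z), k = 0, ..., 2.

Order the vertices as v_0 < v_1 < v_2 < v_3 < v_4 < v_5 < v_6 < v_7 < v_8. Listing each simplex with vertices in this order, K has dimension 2 with simplices:

  0-simplices (9): [v_0], [v_1], [v_2], [v_3], [v_4], [v_5], [v_6], [v_7], [v_8]
  1-simplices (27): (27 of them)
  2-simplices (18): (18 of them)

giving chain groups C_0 ≅ Z^9, C_1 ≅ Z^27, C_2 ≅ Z^18.

Boundary ∂_1: C_1 → C_0 is given by ∂[p,q] = [q] − [p]. For instance
  ∂[v_5,v_8] = [v_8] − [v_5].
As a 9×27 matrix over Z this has rank 8, with invariant factors (1,1,1,1,1,1,1,1).

The boundary map ∂_2: C_2 → C_1 acts by ∂[p,q,r] = [q,r] − [p,r] + [p,q]. For instance
  ∂[v_2,v_4,v_7] = [v_4,v_7] − [v_2,v_7] + [v_2,v_4],
  ∂[v_0,v_3,v_7] = [v_3,v_7] − [v_0,v_7] + [v_0,v_3].
The resulting 27×18 matrix has rank 18, and its Smith normal form has invariant factors (1,1,1,1,1,1,1,1,1,1,1,1,1,1,1,1,1,2).

From H_k ≅ ker(∂_k) / im(∂_{k+1}) we obtain:

  H_0: rank C_0 − rank ∂_1 = 9 − 8 = 1, and the invariant factors of ∂_1 are all 1, so H_0 ≅ Z.
  H_1: rank ker ∂_1 − rank ∂_2 = (27 − 8) − 18 = 1, and ∂_2 has invariant factor 2 > 1, so H_1 ≅ Z ⊕ Z_2.
  H_2: rank ker ∂_2 − rank ∂_3 = (18 − 18) − 0 = 0, and there is no ∂_3, so H_2 ≅ 0.

As a check, the Euler characteristic is 9 − 27 + 18 = 0, which agrees with 1 − 1 + 0 = 0.

H_0 ≅ Z,  H_1 ≅ Z ⊕ Z_2,  H_2 = 0.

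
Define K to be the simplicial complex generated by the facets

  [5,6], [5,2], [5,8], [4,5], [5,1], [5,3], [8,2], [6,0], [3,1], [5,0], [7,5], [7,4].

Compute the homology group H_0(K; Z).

H_0 = Z.

Take the total order 0 < 1 < 2 < 3 < 4 < 5 < 6 < 7 < 8 on the vertex set. Then K (dimension 1) consists of the simplices:

  0-simplices (9): [0], [1], [2], [3], [4], [5], [6], [7], [8]
  1-simplices (12): [0,5], [0,6], [1,3], [1,5], [2,5], [2,8], [3,5], [4,5], [4,7], [5,6], [5,7], [5,8]

giving chain groups C_0 ≅ Z^9, C_1 ≅ Z^12.

Boundary ∂_1: C_1 → C_0 sends each edge [p,q] (with p < q) to q − p. For instance
  ∂[5,6] = [6] − [5].
As a 9×12 matrix over Z this has rank 8, with invariant factors (1,1,1,1,1,1,1,1).

From H_k ≅ ker(∂_k) / im(∂_{k+1}) we obtain:

  H_0: rank C_0 − rank ∂_1 = 9 − 8 = 1, and the invariant factors of ∂_1 are all 1, so H_0 ≅ Z.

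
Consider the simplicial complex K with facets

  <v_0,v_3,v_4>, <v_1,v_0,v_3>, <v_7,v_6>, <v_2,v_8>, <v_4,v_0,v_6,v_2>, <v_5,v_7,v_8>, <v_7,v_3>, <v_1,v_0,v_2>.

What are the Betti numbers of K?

Take the total order v_0 < v_1 < v_2 < v_3 < v_4 < v_5 < v_6 < v_7 < v_8 on the vertex set. Then K (dimension 3) consists of the simplices:

  0-simplices (9): [v_0], [v_1], [v_2], [v_3], [v_4], [v_5], [v_6], [v_7], [v_8]
  1-simplices (17): (17 of them)
  2-simplices (8): [v_0,v_1,v_2], [v_0,v_1,v_3], [v_0,v_2,v_4], [v_0,v_2,v_6], [v_0,v_3,v_4], [v_0,v_4,v_6], [v_2,v_4,v_6], [v_5,v_7,v_8]
  3-simplices (1): [v_0,v_2,v_4,v_6]

Hence C_0 ≅ Z^9, C_1 ≅ Z^17, C_2 ≅ Z^8, C_3 ≅ Z^1.

The boundary map ∂_1: C_1 → C_0 maps an edge to its endpoints' difference, ∂[p,q] = q − p. For instance
  ∂[v_0,v_3] = [v_3] − [v_0].
As a 9×17 matrix over Z this has rank 8, with invariant factors (1,1,1,1,1,1,1,1).

∂_2: C_2 → C_1 maps a triangle to the signed sum of its edges. For instance
  ∂[v_0,v_1,v_2] = [v_1,v_2] − [v_0,v_2] + [v_0,v_1],
  ∂[v_0,v_2,v_4] = [v_2,v_4] − [v_0,v_4] + [v_0,v_2].
The resulting 17×8 matrix has rank 7, and its Smith normal form has invariant factors (1,1,1,1,1,1,1).

Boundary ∂_3: C_3 → C_2 sends each 3-simplex σ to the alternating sum Σ_i (−1)^i (σ with its i-th vertex removed). For instance
  ∂[v_0,v_2,v_4,v_6] = [v_2,v_4,v_6] − [v_0,v_4,v_6] + [v_0,v_2,v_6] − [v_0,v_2,v_4].
The resulting 8×1 matrix has rank 1, and its Smith normal form has invariant factors (1).

Now H_k = ker ∂_k / im ∂_{k+1}, so:

  H_0: rank C_0 − rank ∂_1 = 9 − 8 = 1, and the invariant factors of ∂_1 are all 1, so H_0 ≅ Z.
  H_1: rank ker ∂_1 − rank ∂_2 = (17 − 8) − 7 = 2, and the invariant factors of ∂_2 are all 1, so H_1 ≅ Z^2.
  H_2: rank ker ∂_2 − rank ∂_3 = (8 − 7) − 1 = 0, and the invariant factors of ∂_3 are all 1, so H_2 ≅ 0.
  H_3: rank ker ∂_3 − rank ∂_4 = (1 − 1) − 0 = 0, and there is no ∂_4, so H_3 ≅ 0.

Hence the Betti numbers are b_0 = 1, b_1 = 2, b_2 = 0, b_3 = 0.

b_0 = 1, b_1 = 2, b_2 = 0, b_3 = 0.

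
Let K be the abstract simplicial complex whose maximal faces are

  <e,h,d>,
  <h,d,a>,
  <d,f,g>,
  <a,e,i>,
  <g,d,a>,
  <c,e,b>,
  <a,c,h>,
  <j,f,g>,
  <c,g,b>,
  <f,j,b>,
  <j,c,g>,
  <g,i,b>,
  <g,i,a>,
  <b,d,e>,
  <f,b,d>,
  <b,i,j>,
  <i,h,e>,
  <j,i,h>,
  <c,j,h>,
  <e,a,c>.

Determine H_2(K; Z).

H_2 ≅ 0.

Take the total order a < b < c < d < e < f < g < h < i < j on the vertex set. Then K (dimension 2) consists of the simplices:

  0-simplices (10): a, b, c, d, e, f, g, h, i, j
  1-simplices (30): ac, ad, ae, ag, ah, ai, bc, bd, be, bf, bg, bi, bj, ce, cg, ch, cj, de, df, dg, dh, eh, ei, fg, fj, gi, gj, hi, hj, ij
  2-simplices (20): ace, ach, adg, adh, aei, agi, bce, bcg, bde, bdf, bfj, bgi, bij, cgj, chj, deh, dfg, ehi, fgj, hij

so the chain groups are C_0 ≅ Z^10, C_1 ≅ Z^30, C_2 ≅ Z^20.

∂_1: C_1 → C_0 is given by ∂[p,q] = [q] − [p].
As a 10×30 matrix over Z this has rank 9, with invariant factors (1,1,1,1,1,1,1,1,1).

Boundary ∂_2: C_2 → C_1 maps a triangle to the signed sum of its edges. For instance
  ∂deh = eh − dh + de,
  ∂bdf = df − bf + bd.
The 30×20 boundary matrix has rank 20 and Smith normal form diag(1,1,1,1,1,1,1,1,1,1,1,1,1,1,1,1,1,1,1,2).

Computing H_k = (kernel of ∂_k) / (image of ∂_{k+1}):

  H_2: rank ker ∂_2 − rank ∂_3 = (20 − 20) − 0 = 0, and there is no ∂_3, so H_2 ≅ 0.

(K is a triangulation of the Klein bottle.)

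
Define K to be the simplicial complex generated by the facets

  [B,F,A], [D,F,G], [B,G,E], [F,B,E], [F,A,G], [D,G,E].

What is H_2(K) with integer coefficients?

Take the total order A < B < D < E < F < G on the vertex set. Then K (dimension 2) consists of the simplices:

  0-simplices (6): A, B, D, E, F, G
  1-simplices (12): AB, AF, AG, BE, BF, BG, DE, DF, DG, EF, EG, FG
  2-simplices (6): ABF, AFG, BEF, BEG, DEG, DFG

giving chain groups C_0 ≅ Z^6, C_1 ≅ Z^12, C_2 ≅ Z^6.

The boundary map ∂_1: C_1 → C_0 maps an edge to its endpoints' difference, ∂[p,q] = q − p. For instance
  ∂AF = F − A.
The resulting 6×12 matrix has rank 5, and its Smith normal form has invariant factors (1,1,1,1,1).

Boundary ∂_2: C_2 → C_1 acts by ∂[p,q,r] = [q,r] − [p,r] + [p,q]. For instance
  ∂ABF = BF − AF + AB,
  ∂BEG = EG − BG + BE.
The resulting 12×6 matrix has rank 6, and its Smith normal form has invariant factors (1,1,1,1,1,1).

From H_k ≅ ker(∂_k) / im(∂_{k+1}) we obtain:

  H_2: rank ker ∂_2 − rank ∂_3 = (6 − 6) − 0 = 0, and there is no ∂_3, so H_2 ≅ 0.

(K is a triangulation of the cylinder S^1 x I.)

H_2 = 0.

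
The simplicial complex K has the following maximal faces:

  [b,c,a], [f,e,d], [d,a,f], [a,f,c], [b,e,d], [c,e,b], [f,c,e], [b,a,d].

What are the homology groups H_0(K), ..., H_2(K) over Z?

H_0 = Z,  H_1 = 0,  H_2 = Z.

K has 6 vertices, 12 edges, 8 triangles.
rank ∂_0 = 0, rank ∂_1 = 5 ⇒ b_0 = 6 − 0 − 5 = 1; all invariant factors of ∂_1 are 1 so no torsion. So H_0 = Z.
rank ∂_1 = 5, rank ∂_2 = 7 ⇒ b_1 = 12 − 5 − 7 = 0; all invariant factors of ∂_2 are 1 so no torsion. So H_1 = 0.
rank ∂_2 = 7, rank ∂_3 = 0 ⇒ b_2 = 8 − 7 − 0 = 1. So H_2 = Z.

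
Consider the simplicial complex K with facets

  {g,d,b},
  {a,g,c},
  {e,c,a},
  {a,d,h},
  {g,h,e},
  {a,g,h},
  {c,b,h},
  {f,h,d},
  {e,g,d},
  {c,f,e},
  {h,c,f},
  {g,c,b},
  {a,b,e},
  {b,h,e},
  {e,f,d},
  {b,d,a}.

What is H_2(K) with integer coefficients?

H_2 = Z.

K has 8 vertices, 24 edges, 16 triangles.
rank ∂_2 = 15, rank ∂_3 = 0 ⇒ b_2 = 16 − 15 − 0 = 1. So H_2 = Z.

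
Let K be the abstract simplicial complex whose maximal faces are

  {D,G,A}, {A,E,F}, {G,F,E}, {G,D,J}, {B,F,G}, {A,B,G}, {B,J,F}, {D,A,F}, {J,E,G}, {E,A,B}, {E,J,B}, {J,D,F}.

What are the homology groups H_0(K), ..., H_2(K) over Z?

H_0 ≅ Z,  H_1 ≅ Z/2,  H_2 = 0.

K has 7 vertices, 18 edges, 12 triangles.
rank ∂_0 = 0, rank ∂_1 = 6 ⇒ b_0 = 7 − 0 − 6 = 1; all invariant factors of ∂_1 are 1 so no torsion. So H_0 = Z.
rank ∂_1 = 6, rank ∂_2 = 12 ⇒ b_1 = 18 − 6 − 12 = 0; ∂_2 has invariant factor(s) [2] giving torsion. So H_1 = Z/2.
rank ∂_2 = 12, rank ∂_3 = 0 ⇒ b_2 = 12 − 12 − 0 = 0. So H_2 = 0.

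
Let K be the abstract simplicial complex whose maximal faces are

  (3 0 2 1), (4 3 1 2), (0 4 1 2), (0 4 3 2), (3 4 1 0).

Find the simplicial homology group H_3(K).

H_3 ≅ Z.

Order the vertices as 0 < 1 < 2 < 3 < 4. Listing each simplex with vertices in this order, K has dimension 3 with simplices:

  0-simplices (5): [0], [1], [2], [3], [4]
  1-simplices (10): [0,1], [0,2], [0,3], [0,4], [1,2], [1,3], [1,4], [2,3], [2,4], [3,4]
  2-simplices (10): [0,1,2], [0,1,3], [0,1,4], [0,2,3], [0,2,4], [0,3,4], [1,2,3], [1,2,4], [1,3,4], [2,3,4]
  3-simplices (5): [0,1,2,3], [0,1,2,4], [0,1,3,4], [0,2,3,4], [1,2,3,4]

Hence C_0 ≅ Z^5, C_1 ≅ Z^10, C_2 ≅ Z^10, C_3 ≅ Z^5.

Boundary ∂_1: C_1 → C_0 maps an edge to its endpoints' difference, ∂[p,q] = q − p. For instance
  ∂[2,4] = [4] − [2].
The 5×10 boundary matrix has rank 4 and Smith normal form diag(1,1,1,1).

Boundary ∂_2: C_2 → C_1 sends each 2-simplex [p,q,r] to [q,r] − [p,r] + [p,q]. For instance
  ∂[1,3,4] = [3,4] − [1,4] + [1,3],
  ∂[1,2,3] = [2,3] − [1,3] + [1,2].
This gives a 10×10 integer matrix of rank 6; reducing to Smith normal form yields diagonal entries (1,1,1,1,1,1).

∂_3: C_3 → C_2 sends each 3-simplex σ to the alternating sum Σ_i (−1)^i (σ with its i-th vertex removed). For instance
  ∂[0,1,3,4] = [1,3,4] − [0,3,4] + [0,1,4] − [0,1,3],
  ∂[0,2,3,4] = [2,3,4] − [0,3,4] + [0,2,4] − [0,2,3].
The 10×5 boundary matrix has rank 4 and Smith normal form diag(1,1,1,1).

Reading off H_k = ker ∂_k / im ∂_{k+1}:

  H_3: rank ker ∂_3 − rank ∂_4 = (5 − 4) − 0 = 1, and there is no ∂_4, so H_3 = Z.

(K is a triangulation of the 3-sphere S^3.)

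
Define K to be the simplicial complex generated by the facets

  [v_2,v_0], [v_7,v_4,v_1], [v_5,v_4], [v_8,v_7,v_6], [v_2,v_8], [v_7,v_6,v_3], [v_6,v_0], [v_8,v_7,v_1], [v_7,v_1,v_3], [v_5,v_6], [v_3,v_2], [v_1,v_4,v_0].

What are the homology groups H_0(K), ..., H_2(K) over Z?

Take the total order v_0 < v_1 < v_2 < v_3 < v_4 < v_5 < v_6 < v_7 < v_8 on the vertex set. Then K (dimension 2) consists of the simplices:

  0-simplices (9): [v_0], [v_1], [v_2], [v_3], [v_4], [v_5], [v_6], [v_7], [v_8]
  1-simplices (18): (18 of them)
  2-simplices (6): [v_0,v_1,v_4], [v_1,v_3,v_7], [v_1,v_4,v_7], [v_1,v_7,v_8], [v_3,v_6,v_7], [v_6,v_7,v_8]

giving chain groups C_0 ≅ Z^9, C_1 ≅ Z^18, C_2 ≅ Z^6.

∂_1: C_1 → C_0 is given by ∂[p,q] = [q] − [p].
The 9×18 boundary matrix has rank 8 and Smith normal form diag(1,1,1,1,1,1,1,1).

∂_2: C_2 → C_1 maps a triangle to the signed sum of its edges. For instance
  ∂[v_1,v_4,v_7] = [v_4,v_7] − [v_1,v_7] + [v_1,v_4],
  ∂[v_3,v_6,v_7] = [v_6,v_7] − [v_3,v_7] + [v_3,v_6].
This gives a 18×6 integer matrix of rank 6; reducing to Smith normal form yields diagonal entries (1,1,1,1,1,1).

From H_k ≅ ker(∂_k) / im(∂_{k+1}) we obtain:

  H_0: rank C_0 − rank ∂_1 = 9 − 8 = 1, and the invariant factors of ∂_1 are all 1, so H_0 = Z.
  H_1: rank ker ∂_1 − rank ∂_2 = (18 − 8) − 6 = 4, and the invariant factors of ∂_2 are all 1, so H_1 = Z^4.
  H_2: rank ker ∂_2 − rank ∂_3 = (6 − 6) − 0 = 0, and there is no ∂_3, so H_2 = 0.

As a check, the Euler characteristic is 9 − 18 + 6 = -3, which agrees with 1 − 4 + 0 = -3.

H_0 ≅ Z,  H_1 ≅ Z^4,  H_2 = 0.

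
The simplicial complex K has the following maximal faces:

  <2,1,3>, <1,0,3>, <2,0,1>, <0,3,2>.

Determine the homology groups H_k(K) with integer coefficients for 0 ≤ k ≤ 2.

Take the total order 0 < 1 < 2 < 3 on the vertex set. Then K (dimension 2) consists of the simplices:

  0-simplices (4): [0], [1], [2], [3]
  1-simplices (6): [0,1], [0,2], [0,3], [1,2], [1,3], [2,3]
  2-simplices (4): [0,1,2], [0,1,3], [0,2,3], [1,2,3]

Hence C_0 ≅ Z^4, C_1 ≅ Z^6, C_2 ≅ Z^4.

The boundary map ∂_1: C_1 → C_0 sends each edge [p,q] (with p < q) to q − p.
This gives a 4×6 integer matrix of rank 3; reducing to Smith normal form yields diagonal entries (1,1,1).

Boundary ∂_2: C_2 → C_1 acts by ∂[p,q,r] = [q,r] − [p,r] + [p,q]. For instance
  ∂[1,2,3] = [2,3] − [1,3] + [1,2],
  ∂[0,1,2] = [1,2] − [0,2] + [0,1].
The 6×4 boundary matrix has rank 3 and Smith normal form diag(1,1,1).

Reading off H_k = ker ∂_k / im ∂_{k+1}:

  H_0: rank C_0 − rank ∂_1 = 4 − 3 = 1, and the invariant factors of ∂_1 are all 1, so H_0 = Z.
  H_1: rank ker ∂_1 − rank ∂_2 = (6 − 3) − 3 = 0, and the invariant factors of ∂_2 are all 1, so H_1 = 0.
  H_2: rank ker ∂_2 − rank ∂_3 = (4 − 3) − 0 = 1, and there is no ∂_3, so H_2 = Z.

As a check, the Euler characteristic is 4 − 6 + 4 = 2, which agrees with 1 − 0 + 1 = 2.

H_0 ≅ Z,  H_1 = 0,  H_2 ≅ Z.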